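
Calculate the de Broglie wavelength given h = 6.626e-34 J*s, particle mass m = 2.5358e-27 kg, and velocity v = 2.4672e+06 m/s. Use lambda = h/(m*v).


lambda = h / (m * v)
= 6.626e-34 / (2.5358e-27 * 2.4672e+06)
= 6.626e-34 / 6.2563e-21
= 1.0591e-13 m

1.0591e-13


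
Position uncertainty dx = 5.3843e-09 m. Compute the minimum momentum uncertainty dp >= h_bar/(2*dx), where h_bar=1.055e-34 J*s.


dp = h_bar / (2 * dx)
= 1.055e-34 / (2 * 5.3843e-09)
= 1.055e-34 / 1.0769e-08
= 9.7970e-27 kg*m/s

9.7970e-27


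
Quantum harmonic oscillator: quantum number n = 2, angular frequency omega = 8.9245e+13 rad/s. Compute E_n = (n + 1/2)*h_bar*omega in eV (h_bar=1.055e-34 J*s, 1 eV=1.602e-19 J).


E = (n + 1/2) * h_bar * omega
= (2 + 0.5) * 1.055e-34 * 8.9245e+13
= 2.5 * 9.4153e-21
= 2.3538e-20 J
= 0.1469 eV

0.1469


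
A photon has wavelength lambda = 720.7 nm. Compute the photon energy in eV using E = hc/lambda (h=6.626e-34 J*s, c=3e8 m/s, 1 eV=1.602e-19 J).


E = hc / lambda
= (6.626e-34)(3e8) / (720.7e-9)
= 1.9878e-25 / 7.2070e-07
= 2.7582e-19 J
Converting to eV: 2.7582e-19 / 1.602e-19
= 1.7217 eV

1.7217


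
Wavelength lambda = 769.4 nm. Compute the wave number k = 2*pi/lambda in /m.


k = 2 * pi / lambda
= 6.2832 / (769.4e-9)
= 6.2832 / 7.6940e-07
= 8.1663e+06 /m

8.1663e+06


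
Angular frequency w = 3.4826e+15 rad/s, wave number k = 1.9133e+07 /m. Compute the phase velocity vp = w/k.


vp = w / k
= 3.4826e+15 / 1.9133e+07
= 1.8202e+08 m/s

1.8202e+08


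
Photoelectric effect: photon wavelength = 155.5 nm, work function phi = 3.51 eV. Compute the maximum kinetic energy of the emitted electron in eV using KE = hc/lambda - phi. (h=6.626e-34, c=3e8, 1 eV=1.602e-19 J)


E_photon = hc / lambda
= (6.626e-34)(3e8) / (155.5e-9)
= 1.2783e-18 J
= 7.9796 eV
KE = E_photon - phi
= 7.9796 - 3.51
= 4.4696 eV

4.4696


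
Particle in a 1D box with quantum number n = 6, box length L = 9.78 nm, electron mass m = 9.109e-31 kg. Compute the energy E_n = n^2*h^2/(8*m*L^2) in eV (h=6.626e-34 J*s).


E = n^2 * h^2 / (8 * m * L^2)
= 6^2 * (6.626e-34)^2 / (8 * 9.109e-31 * (9.78e-9)^2)
= 36 * 4.3904e-67 / (8 * 9.109e-31 * 9.5648e-17)
= 2.2676e-20 J
= 0.1415 eV

0.1415


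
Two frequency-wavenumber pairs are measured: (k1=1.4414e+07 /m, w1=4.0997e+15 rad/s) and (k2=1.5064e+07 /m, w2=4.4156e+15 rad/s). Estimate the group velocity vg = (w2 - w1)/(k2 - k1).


vg = (w2 - w1) / (k2 - k1)
= (4.4156e+15 - 4.0997e+15) / (1.5064e+07 - 1.4414e+07)
= 3.1590e+14 / 6.5000e+05
= 4.8600e+08 m/s

4.8600e+08


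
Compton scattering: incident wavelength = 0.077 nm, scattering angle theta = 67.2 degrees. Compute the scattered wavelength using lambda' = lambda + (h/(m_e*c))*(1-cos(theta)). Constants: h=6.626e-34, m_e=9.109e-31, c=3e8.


Compton wavelength: h/(m_e*c) = 2.4247e-12 m
d_lambda = 2.4247e-12 * (1 - cos(67.2 deg))
= 2.4247e-12 * 0.612484
= 1.4851e-12 m = 0.001485 nm
lambda' = 0.077 + 0.001485
= 0.078485 nm

0.078485


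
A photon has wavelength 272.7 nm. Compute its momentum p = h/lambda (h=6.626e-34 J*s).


p = h / lambda
= 6.626e-34 / (272.7e-9)
= 6.626e-34 / 2.7270e-07
= 2.4298e-27 kg*m/s

2.4298e-27


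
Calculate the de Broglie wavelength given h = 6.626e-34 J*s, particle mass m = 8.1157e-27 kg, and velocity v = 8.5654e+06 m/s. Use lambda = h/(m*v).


lambda = h / (m * v)
= 6.626e-34 / (8.1157e-27 * 8.5654e+06)
= 6.626e-34 / 6.9514e-20
= 9.5319e-15 m

9.5319e-15


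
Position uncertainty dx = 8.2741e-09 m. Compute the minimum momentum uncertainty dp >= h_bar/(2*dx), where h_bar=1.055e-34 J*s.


dp = h_bar / (2 * dx)
= 1.055e-34 / (2 * 8.2741e-09)
= 1.055e-34 / 1.6548e-08
= 6.3753e-27 kg*m/s

6.3753e-27


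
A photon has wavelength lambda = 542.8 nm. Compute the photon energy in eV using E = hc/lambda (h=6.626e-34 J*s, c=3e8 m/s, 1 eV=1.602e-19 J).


E = hc / lambda
= (6.626e-34)(3e8) / (542.8e-9)
= 1.9878e-25 / 5.4280e-07
= 3.6621e-19 J
Converting to eV: 3.6621e-19 / 1.602e-19
= 2.286 eV

2.286


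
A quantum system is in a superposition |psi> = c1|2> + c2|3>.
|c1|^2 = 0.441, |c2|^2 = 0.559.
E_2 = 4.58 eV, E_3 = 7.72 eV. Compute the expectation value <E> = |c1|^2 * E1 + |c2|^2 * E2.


<E> = |c1|^2 * E1 + |c2|^2 * E2
= 0.441 * 4.58 + 0.559 * 7.72
= 2.0198 + 4.3155
= 6.3353 eV

6.3353


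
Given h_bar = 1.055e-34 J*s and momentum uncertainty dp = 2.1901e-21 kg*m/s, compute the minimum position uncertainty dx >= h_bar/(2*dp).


dx = h_bar / (2 * dp)
= 1.055e-34 / (2 * 2.1901e-21)
= 1.055e-34 / 4.3802e-21
= 2.4086e-14 m

2.4086e-14


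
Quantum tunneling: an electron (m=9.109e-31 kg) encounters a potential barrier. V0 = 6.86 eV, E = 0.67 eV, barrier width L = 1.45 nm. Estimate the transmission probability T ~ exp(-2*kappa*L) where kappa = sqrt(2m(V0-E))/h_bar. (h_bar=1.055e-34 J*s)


V0 - E = 6.19 eV = 9.9164e-19 J
kappa = sqrt(2 * m * (V0-E)) / h_bar
= sqrt(2 * 9.109e-31 * 9.9164e-19) / 1.055e-34
= 1.2740e+10 /m
2*kappa*L = 2 * 1.2740e+10 * 1.45e-9
= 36.9464
T = exp(-36.9464) = 9.002638e-17

9.002638e-17


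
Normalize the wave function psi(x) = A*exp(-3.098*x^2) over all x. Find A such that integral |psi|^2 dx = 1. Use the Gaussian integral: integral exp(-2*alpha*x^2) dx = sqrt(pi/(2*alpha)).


integral |psi|^2 dx = A^2 * sqrt(pi/(2*alpha)) = 1
A^2 = sqrt(2*alpha/pi)
= sqrt(2 * 3.098 / pi)
= 1.404367
A = sqrt(1.404367)
= 1.1851

1.1851


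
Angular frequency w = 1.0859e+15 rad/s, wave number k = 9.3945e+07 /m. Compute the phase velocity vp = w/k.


vp = w / k
= 1.0859e+15 / 9.3945e+07
= 1.1559e+07 m/s

1.1559e+07


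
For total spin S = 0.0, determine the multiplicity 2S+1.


Spin multiplicity = 2S + 1
= 2 * 0.0 + 1
= 0.0 + 1
= 1

1


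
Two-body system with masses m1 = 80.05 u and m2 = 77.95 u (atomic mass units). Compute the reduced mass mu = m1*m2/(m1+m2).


mu = m1 * m2 / (m1 + m2)
= 80.05 * 77.95 / (80.05 + 77.95)
= 6239.8975 / 158.0
= 39.493 u

39.493


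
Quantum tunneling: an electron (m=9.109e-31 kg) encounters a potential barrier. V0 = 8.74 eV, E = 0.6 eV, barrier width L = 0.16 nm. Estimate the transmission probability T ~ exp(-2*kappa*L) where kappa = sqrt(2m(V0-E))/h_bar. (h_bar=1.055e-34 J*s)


V0 - E = 8.14 eV = 1.3040e-18 J
kappa = sqrt(2 * m * (V0-E)) / h_bar
= sqrt(2 * 9.109e-31 * 1.3040e-18) / 1.055e-34
= 1.4610e+10 /m
2*kappa*L = 2 * 1.4610e+10 * 0.16e-9
= 4.6751
T = exp(-4.6751) = 9.324550e-03

9.324550e-03


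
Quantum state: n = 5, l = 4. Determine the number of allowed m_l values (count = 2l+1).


m_l ranges from -l to +l in integer steps
So m_l goes from -4 to +4
Count = 2l + 1 = 2*4 + 1
= 9

9


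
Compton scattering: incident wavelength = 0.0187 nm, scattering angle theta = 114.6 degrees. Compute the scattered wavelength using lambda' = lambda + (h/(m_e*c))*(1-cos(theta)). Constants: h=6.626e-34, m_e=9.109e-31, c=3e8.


Compton wavelength: h/(m_e*c) = 2.4247e-12 m
d_lambda = 2.4247e-12 * (1 - cos(114.6 deg))
= 2.4247e-12 * 1.416281
= 3.4341e-12 m = 0.003434 nm
lambda' = 0.0187 + 0.003434
= 0.022134 nm

0.022134


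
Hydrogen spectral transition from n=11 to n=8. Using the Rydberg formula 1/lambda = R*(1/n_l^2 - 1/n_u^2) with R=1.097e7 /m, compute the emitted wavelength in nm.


1/lambda = R * (1/n_l^2 - 1/n_u^2)
= 1.097e7 * (1/8^2 - 1/11^2)
= 1.097e7 * (0.015625 - 0.008264)
= 1.097e7 * 0.007361
= 8.0745e+04 /m
lambda = 1 / 8.0745e+04 = 12384.6535 nm

12384.6535


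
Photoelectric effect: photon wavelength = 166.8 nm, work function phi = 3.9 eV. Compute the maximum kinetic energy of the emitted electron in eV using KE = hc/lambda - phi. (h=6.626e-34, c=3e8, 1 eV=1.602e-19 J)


E_photon = hc / lambda
= (6.626e-34)(3e8) / (166.8e-9)
= 1.1917e-18 J
= 7.439 eV
KE = E_photon - phi
= 7.439 - 3.9
= 3.539 eV

3.539


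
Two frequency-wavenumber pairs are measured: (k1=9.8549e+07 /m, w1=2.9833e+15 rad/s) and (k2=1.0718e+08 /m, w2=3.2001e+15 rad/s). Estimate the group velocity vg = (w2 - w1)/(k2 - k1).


vg = (w2 - w1) / (k2 - k1)
= (3.2001e+15 - 2.9833e+15) / (1.0718e+08 - 9.8549e+07)
= 2.1680e+14 / 8.6310e+06
= 2.5119e+07 m/s

2.5119e+07


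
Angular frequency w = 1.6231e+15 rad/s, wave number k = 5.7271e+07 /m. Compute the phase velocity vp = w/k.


vp = w / k
= 1.6231e+15 / 5.7271e+07
= 2.8341e+07 m/s

2.8341e+07


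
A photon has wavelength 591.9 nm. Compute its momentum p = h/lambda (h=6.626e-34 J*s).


p = h / lambda
= 6.626e-34 / (591.9e-9)
= 6.626e-34 / 5.9190e-07
= 1.1194e-27 kg*m/s

1.1194e-27


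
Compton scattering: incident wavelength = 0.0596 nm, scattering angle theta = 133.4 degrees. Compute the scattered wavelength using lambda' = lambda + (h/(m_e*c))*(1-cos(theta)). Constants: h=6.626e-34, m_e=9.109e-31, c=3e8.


Compton wavelength: h/(m_e*c) = 2.4247e-12 m
d_lambda = 2.4247e-12 * (1 - cos(133.4 deg))
= 2.4247e-12 * 1.687088
= 4.0907e-12 m = 0.004091 nm
lambda' = 0.0596 + 0.004091
= 0.063691 nm

0.063691


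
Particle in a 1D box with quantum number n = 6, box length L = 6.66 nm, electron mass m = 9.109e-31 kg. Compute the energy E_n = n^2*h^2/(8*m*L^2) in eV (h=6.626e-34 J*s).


E = n^2 * h^2 / (8 * m * L^2)
= 6^2 * (6.626e-34)^2 / (8 * 9.109e-31 * (6.66e-9)^2)
= 36 * 4.3904e-67 / (8 * 9.109e-31 * 4.4356e-17)
= 4.8899e-20 J
= 0.3052 eV

0.3052


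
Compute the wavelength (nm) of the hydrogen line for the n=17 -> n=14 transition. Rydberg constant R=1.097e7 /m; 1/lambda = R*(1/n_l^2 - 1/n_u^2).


1/lambda = R * (1/n_l^2 - 1/n_u^2)
= 1.097e7 * (1/14^2 - 1/17^2)
= 1.097e7 * (0.005102 - 0.00346)
= 1.097e7 * 0.001642
= 1.8011e+04 /m
lambda = 1 / 1.8011e+04 = 55521.9024 nm

55521.9024


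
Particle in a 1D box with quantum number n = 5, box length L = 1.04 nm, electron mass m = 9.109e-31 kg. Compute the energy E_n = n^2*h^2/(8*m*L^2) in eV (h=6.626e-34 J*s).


E = n^2 * h^2 / (8 * m * L^2)
= 5^2 * (6.626e-34)^2 / (8 * 9.109e-31 * (1.04e-9)^2)
= 25 * 4.3904e-67 / (8 * 9.109e-31 * 1.0816e-18)
= 1.3926e-18 J
= 8.6927 eV

8.6927


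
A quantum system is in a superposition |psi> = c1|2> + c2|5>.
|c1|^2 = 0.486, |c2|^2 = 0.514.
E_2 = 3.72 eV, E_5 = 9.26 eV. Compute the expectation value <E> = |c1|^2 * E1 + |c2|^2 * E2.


<E> = |c1|^2 * E1 + |c2|^2 * E2
= 0.486 * 3.72 + 0.514 * 9.26
= 1.8079 + 4.7596
= 6.5676 eV

6.5676


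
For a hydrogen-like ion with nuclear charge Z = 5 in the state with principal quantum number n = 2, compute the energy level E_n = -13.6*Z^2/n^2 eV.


E_n = -13.6 * Z^2 / n^2
= -13.6 * 5^2 / 2^2
= -13.6 * 25 / 4
= -85.0 eV

-85.0


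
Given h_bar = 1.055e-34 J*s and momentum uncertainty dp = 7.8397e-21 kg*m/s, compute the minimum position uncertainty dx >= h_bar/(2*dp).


dx = h_bar / (2 * dp)
= 1.055e-34 / (2 * 7.8397e-21)
= 1.055e-34 / 1.5679e-20
= 6.7286e-15 m

6.7286e-15


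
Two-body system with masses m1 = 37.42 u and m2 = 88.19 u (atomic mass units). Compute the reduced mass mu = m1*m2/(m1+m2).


mu = m1 * m2 / (m1 + m2)
= 37.42 * 88.19 / (37.42 + 88.19)
= 3300.0698 / 125.61
= 26.2723 u

26.2723


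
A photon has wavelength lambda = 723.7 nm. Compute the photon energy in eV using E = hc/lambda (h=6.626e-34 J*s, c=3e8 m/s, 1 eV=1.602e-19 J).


E = hc / lambda
= (6.626e-34)(3e8) / (723.7e-9)
= 1.9878e-25 / 7.2370e-07
= 2.7467e-19 J
Converting to eV: 2.7467e-19 / 1.602e-19
= 1.7146 eV

1.7146


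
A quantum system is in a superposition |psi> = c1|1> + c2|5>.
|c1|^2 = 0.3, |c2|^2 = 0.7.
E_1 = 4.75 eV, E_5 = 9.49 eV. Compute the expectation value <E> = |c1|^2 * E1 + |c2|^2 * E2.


<E> = |c1|^2 * E1 + |c2|^2 * E2
= 0.3 * 4.75 + 0.7 * 9.49
= 1.425 + 6.643
= 8.068 eV

8.068


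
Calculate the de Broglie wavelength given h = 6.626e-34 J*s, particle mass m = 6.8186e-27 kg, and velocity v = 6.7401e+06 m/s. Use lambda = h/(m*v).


lambda = h / (m * v)
= 6.626e-34 / (6.8186e-27 * 6.7401e+06)
= 6.626e-34 / 4.5958e-20
= 1.4417e-14 m

1.4417e-14


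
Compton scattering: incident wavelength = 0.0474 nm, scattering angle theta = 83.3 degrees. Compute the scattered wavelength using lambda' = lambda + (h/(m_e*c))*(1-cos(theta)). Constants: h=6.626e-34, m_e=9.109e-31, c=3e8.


Compton wavelength: h/(m_e*c) = 2.4247e-12 m
d_lambda = 2.4247e-12 * (1 - cos(83.3 deg))
= 2.4247e-12 * 0.883329
= 2.1418e-12 m = 0.002142 nm
lambda' = 0.0474 + 0.002142
= 0.049542 nm

0.049542


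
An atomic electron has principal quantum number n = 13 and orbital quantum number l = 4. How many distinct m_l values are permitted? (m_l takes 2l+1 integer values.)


m_l ranges from -l to +l in integer steps
So m_l goes from -4 to +4
Count = 2l + 1 = 2*4 + 1
= 9

9


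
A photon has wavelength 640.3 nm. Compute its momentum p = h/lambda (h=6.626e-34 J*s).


p = h / lambda
= 6.626e-34 / (640.3e-9)
= 6.626e-34 / 6.4030e-07
= 1.0348e-27 kg*m/s

1.0348e-27


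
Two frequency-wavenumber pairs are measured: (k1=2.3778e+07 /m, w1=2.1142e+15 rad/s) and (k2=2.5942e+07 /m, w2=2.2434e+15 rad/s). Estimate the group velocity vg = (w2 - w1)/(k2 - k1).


vg = (w2 - w1) / (k2 - k1)
= (2.2434e+15 - 2.1142e+15) / (2.5942e+07 - 2.3778e+07)
= 1.2920e+14 / 2.1640e+06
= 5.9704e+07 m/s

5.9704e+07


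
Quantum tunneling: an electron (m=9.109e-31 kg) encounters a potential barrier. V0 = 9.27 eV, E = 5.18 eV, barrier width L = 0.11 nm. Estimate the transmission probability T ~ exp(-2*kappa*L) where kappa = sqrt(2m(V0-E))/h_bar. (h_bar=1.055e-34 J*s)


V0 - E = 4.09 eV = 6.5522e-19 J
kappa = sqrt(2 * m * (V0-E)) / h_bar
= sqrt(2 * 9.109e-31 * 6.5522e-19) / 1.055e-34
= 1.0356e+10 /m
2*kappa*L = 2 * 1.0356e+10 * 0.11e-9
= 2.2783
T = exp(-2.2783) = 1.024569e-01

1.024569e-01


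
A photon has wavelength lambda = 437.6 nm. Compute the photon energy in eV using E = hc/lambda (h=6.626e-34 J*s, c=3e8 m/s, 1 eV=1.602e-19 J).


E = hc / lambda
= (6.626e-34)(3e8) / (437.6e-9)
= 1.9878e-25 / 4.3760e-07
= 4.5425e-19 J
Converting to eV: 4.5425e-19 / 1.602e-19
= 2.8355 eV

2.8355


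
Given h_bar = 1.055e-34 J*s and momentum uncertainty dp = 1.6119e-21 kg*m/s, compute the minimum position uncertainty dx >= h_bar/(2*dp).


dx = h_bar / (2 * dp)
= 1.055e-34 / (2 * 1.6119e-21)
= 1.055e-34 / 3.2238e-21
= 3.2725e-14 m

3.2725e-14


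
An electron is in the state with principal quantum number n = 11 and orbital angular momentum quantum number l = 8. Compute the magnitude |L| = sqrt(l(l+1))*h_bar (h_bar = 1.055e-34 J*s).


L = sqrt(l*(l+1)) * h_bar
= sqrt(8 * 9) * 1.055e-34
= sqrt(72) * 1.055e-34
= 8.4853 * 1.055e-34
= 8.9520e-34 J*s

8.9520e-34


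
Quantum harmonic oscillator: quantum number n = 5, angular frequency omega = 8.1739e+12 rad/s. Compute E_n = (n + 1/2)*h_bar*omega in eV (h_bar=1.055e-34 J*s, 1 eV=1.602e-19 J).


E = (n + 1/2) * h_bar * omega
= (5 + 0.5) * 1.055e-34 * 8.1739e+12
= 5.5 * 8.6235e-22
= 4.7429e-21 J
= 0.0296 eV

0.0296


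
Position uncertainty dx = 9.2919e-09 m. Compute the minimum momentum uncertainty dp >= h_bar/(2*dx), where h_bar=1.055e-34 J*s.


dp = h_bar / (2 * dx)
= 1.055e-34 / (2 * 9.2919e-09)
= 1.055e-34 / 1.8584e-08
= 5.6770e-27 kg*m/s

5.6770e-27


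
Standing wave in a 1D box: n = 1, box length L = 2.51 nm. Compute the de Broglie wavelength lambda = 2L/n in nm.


lambda = 2L / n
= 2 * 2.51 / 1
= 5.02 / 1
= 5.02 nm

5.02


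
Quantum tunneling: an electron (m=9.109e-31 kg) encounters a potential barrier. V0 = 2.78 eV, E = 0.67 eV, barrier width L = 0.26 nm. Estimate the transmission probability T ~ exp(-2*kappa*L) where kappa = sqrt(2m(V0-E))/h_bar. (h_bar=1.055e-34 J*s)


V0 - E = 2.11 eV = 3.3802e-19 J
kappa = sqrt(2 * m * (V0-E)) / h_bar
= sqrt(2 * 9.109e-31 * 3.3802e-19) / 1.055e-34
= 7.4382e+09 /m
2*kappa*L = 2 * 7.4382e+09 * 0.26e-9
= 3.8679
T = exp(-3.8679) = 2.090250e-02

2.090250e-02


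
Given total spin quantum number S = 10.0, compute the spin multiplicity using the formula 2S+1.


Spin multiplicity = 2S + 1
= 2 * 10.0 + 1
= 20.0 + 1
= 21

21


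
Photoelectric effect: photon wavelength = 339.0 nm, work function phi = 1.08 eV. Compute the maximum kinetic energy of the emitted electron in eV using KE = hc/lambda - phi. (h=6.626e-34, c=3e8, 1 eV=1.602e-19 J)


E_photon = hc / lambda
= (6.626e-34)(3e8) / (339.0e-9)
= 5.8637e-19 J
= 3.6602 eV
KE = E_photon - phi
= 3.6602 - 1.08
= 2.5802 eV

2.5802


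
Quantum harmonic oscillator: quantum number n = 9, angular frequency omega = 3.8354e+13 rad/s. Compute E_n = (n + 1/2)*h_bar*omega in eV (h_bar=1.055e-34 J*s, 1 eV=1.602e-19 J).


E = (n + 1/2) * h_bar * omega
= (9 + 0.5) * 1.055e-34 * 3.8354e+13
= 9.5 * 4.0463e-21
= 3.8440e-20 J
= 0.24 eV

0.24


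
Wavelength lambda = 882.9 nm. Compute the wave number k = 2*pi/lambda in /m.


k = 2 * pi / lambda
= 6.2832 / (882.9e-9)
= 6.2832 / 8.8290e-07
= 7.1165e+06 /m

7.1165e+06


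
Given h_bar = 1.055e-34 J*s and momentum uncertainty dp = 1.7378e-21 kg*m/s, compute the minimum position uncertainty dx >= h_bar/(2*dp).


dx = h_bar / (2 * dp)
= 1.055e-34 / (2 * 1.7378e-21)
= 1.055e-34 / 3.4756e-21
= 3.0354e-14 m

3.0354e-14


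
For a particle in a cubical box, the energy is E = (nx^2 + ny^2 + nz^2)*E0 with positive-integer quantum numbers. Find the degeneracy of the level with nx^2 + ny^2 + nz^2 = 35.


Enumerate all (nx, ny, nz) with nx^2 + ny^2 + nz^2 = 35:
(1,3,5)
(1,5,3)
(3,1,5)
(3,5,1)
(5,1,3)
(5,3,1)
Total degeneracy = 6

6


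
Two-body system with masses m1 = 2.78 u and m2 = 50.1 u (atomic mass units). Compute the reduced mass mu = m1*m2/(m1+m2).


mu = m1 * m2 / (m1 + m2)
= 2.78 * 50.1 / (2.78 + 50.1)
= 139.278 / 52.88
= 2.6339 u

2.6339


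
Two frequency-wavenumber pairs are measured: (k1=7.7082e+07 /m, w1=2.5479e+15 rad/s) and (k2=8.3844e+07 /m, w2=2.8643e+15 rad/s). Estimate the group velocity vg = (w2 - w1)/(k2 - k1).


vg = (w2 - w1) / (k2 - k1)
= (2.8643e+15 - 2.5479e+15) / (8.3844e+07 - 7.7082e+07)
= 3.1640e+14 / 6.7620e+06
= 4.6791e+07 m/s

4.6791e+07


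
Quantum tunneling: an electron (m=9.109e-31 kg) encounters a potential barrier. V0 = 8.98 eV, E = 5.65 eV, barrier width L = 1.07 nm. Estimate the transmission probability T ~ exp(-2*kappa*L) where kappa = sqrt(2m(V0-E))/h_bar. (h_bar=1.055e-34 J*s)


V0 - E = 3.33 eV = 5.3347e-19 J
kappa = sqrt(2 * m * (V0-E)) / h_bar
= sqrt(2 * 9.109e-31 * 5.3347e-19) / 1.055e-34
= 9.3444e+09 /m
2*kappa*L = 2 * 9.3444e+09 * 1.07e-9
= 19.997
T = exp(-19.997) = 2.067328e-09

2.067328e-09


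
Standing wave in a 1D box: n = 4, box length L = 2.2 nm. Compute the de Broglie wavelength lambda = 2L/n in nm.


lambda = 2L / n
= 2 * 2.2 / 4
= 4.4 / 4
= 1.1 nm

1.1


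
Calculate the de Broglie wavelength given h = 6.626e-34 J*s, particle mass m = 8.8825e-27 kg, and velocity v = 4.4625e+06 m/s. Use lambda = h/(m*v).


lambda = h / (m * v)
= 6.626e-34 / (8.8825e-27 * 4.4625e+06)
= 6.626e-34 / 3.9638e-20
= 1.6716e-14 m

1.6716e-14


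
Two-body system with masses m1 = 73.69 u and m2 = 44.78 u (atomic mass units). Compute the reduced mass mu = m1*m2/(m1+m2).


mu = m1 * m2 / (m1 + m2)
= 73.69 * 44.78 / (73.69 + 44.78)
= 3299.8382 / 118.47
= 27.8538 u

27.8538


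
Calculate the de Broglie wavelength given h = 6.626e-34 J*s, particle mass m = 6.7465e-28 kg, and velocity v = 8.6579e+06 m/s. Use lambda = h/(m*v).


lambda = h / (m * v)
= 6.626e-34 / (6.7465e-28 * 8.6579e+06)
= 6.626e-34 / 5.8411e-21
= 1.1344e-13 m

1.1344e-13


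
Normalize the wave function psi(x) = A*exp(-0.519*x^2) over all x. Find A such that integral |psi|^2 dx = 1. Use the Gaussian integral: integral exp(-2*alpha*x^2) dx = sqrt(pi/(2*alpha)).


integral |psi|^2 dx = A^2 * sqrt(pi/(2*alpha)) = 1
A^2 = sqrt(2*alpha/pi)
= sqrt(2 * 0.519 / pi)
= 0.574809
A = sqrt(0.574809)
= 0.7582

0.7582


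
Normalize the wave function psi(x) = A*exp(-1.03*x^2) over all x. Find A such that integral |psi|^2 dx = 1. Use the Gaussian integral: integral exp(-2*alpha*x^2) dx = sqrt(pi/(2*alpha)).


integral |psi|^2 dx = A^2 * sqrt(pi/(2*alpha)) = 1
A^2 = sqrt(2*alpha/pi)
= sqrt(2 * 1.03 / pi)
= 0.809764
A = sqrt(0.809764)
= 0.8999

0.8999


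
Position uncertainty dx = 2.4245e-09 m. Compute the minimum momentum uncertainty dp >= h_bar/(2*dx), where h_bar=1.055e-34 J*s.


dp = h_bar / (2 * dx)
= 1.055e-34 / (2 * 2.4245e-09)
= 1.055e-34 / 4.8490e-09
= 2.1757e-26 kg*m/s

2.1757e-26


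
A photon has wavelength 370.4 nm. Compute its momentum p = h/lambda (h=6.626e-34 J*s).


p = h / lambda
= 6.626e-34 / (370.4e-9)
= 6.626e-34 / 3.7040e-07
= 1.7889e-27 kg*m/s

1.7889e-27


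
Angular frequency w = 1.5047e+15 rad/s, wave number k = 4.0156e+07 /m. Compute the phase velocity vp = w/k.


vp = w / k
= 1.5047e+15 / 4.0156e+07
= 3.7471e+07 m/s

3.7471e+07


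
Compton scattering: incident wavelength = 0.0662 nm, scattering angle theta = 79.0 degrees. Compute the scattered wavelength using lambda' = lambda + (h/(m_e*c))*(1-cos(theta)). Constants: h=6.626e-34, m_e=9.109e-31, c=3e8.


Compton wavelength: h/(m_e*c) = 2.4247e-12 m
d_lambda = 2.4247e-12 * (1 - cos(79.0 deg))
= 2.4247e-12 * 0.809191
= 1.9621e-12 m = 0.001962 nm
lambda' = 0.0662 + 0.001962
= 0.068162 nm

0.068162


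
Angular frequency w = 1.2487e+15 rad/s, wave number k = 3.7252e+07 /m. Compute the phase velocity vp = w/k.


vp = w / k
= 1.2487e+15 / 3.7252e+07
= 3.3520e+07 m/s

3.3520e+07


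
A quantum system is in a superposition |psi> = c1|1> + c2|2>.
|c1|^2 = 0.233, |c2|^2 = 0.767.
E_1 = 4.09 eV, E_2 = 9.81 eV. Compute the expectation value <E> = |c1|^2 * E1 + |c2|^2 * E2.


<E> = |c1|^2 * E1 + |c2|^2 * E2
= 0.233 * 4.09 + 0.767 * 9.81
= 0.953 + 7.5243
= 8.4772 eV

8.4772


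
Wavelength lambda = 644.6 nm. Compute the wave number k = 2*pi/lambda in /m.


k = 2 * pi / lambda
= 6.2832 / (644.6e-9)
= 6.2832 / 6.4460e-07
= 9.7474e+06 /m

9.7474e+06


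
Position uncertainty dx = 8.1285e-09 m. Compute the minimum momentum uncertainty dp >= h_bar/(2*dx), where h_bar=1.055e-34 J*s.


dp = h_bar / (2 * dx)
= 1.055e-34 / (2 * 8.1285e-09)
= 1.055e-34 / 1.6257e-08
= 6.4895e-27 kg*m/s

6.4895e-27


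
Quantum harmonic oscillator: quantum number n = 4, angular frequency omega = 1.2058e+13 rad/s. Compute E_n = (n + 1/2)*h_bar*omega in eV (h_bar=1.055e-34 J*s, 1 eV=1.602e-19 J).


E = (n + 1/2) * h_bar * omega
= (4 + 0.5) * 1.055e-34 * 1.2058e+13
= 4.5 * 1.2721e-21
= 5.7245e-21 J
= 0.0357 eV

0.0357


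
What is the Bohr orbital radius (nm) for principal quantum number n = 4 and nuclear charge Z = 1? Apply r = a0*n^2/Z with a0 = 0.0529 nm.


r = a0 * n^2 / Z
= 0.0529 * 4^2 / 1
= 0.0529 * 16 / 1
= 0.8464 nm

0.8464


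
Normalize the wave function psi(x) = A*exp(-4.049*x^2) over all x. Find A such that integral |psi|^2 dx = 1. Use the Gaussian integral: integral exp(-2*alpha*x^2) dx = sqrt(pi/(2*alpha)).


integral |psi|^2 dx = A^2 * sqrt(pi/(2*alpha)) = 1
A^2 = sqrt(2*alpha/pi)
= sqrt(2 * 4.049 / pi)
= 1.605513
A = sqrt(1.605513)
= 1.2671

1.2671


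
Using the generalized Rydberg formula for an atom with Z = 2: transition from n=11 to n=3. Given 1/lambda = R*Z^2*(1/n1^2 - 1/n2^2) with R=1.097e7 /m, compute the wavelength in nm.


1/lambda = R * Z^2 * (1/n1^2 - 1/n2^2)
= 1.097e7 * 2^2 * (1/3^2 - 1/11^2)
= 1.097e7 * 4 * (0.111111 - 0.008264)
= 4.5129e+06 /m
lambda = 1 / 4.5129e+06
= 221.5865 nm

221.5865


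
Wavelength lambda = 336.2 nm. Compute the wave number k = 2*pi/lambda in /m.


k = 2 * pi / lambda
= 6.2832 / (336.2e-9)
= 6.2832 / 3.3620e-07
= 1.8689e+07 /m

1.8689e+07


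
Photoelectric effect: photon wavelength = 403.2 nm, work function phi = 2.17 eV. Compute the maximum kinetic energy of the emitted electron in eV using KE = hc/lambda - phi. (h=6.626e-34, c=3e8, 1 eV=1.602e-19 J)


E_photon = hc / lambda
= (6.626e-34)(3e8) / (403.2e-9)
= 4.9301e-19 J
= 3.0774 eV
KE = E_photon - phi
= 3.0774 - 2.17
= 0.9074 eV

0.9074


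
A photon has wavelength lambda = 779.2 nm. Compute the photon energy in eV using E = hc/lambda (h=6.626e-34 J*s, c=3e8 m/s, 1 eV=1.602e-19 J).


E = hc / lambda
= (6.626e-34)(3e8) / (779.2e-9)
= 1.9878e-25 / 7.7920e-07
= 2.5511e-19 J
Converting to eV: 2.5511e-19 / 1.602e-19
= 1.5924 eV

1.5924


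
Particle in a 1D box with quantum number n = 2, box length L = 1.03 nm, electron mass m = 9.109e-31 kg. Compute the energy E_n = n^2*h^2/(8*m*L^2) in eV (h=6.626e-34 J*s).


E = n^2 * h^2 / (8 * m * L^2)
= 2^2 * (6.626e-34)^2 / (8 * 9.109e-31 * (1.03e-9)^2)
= 4 * 4.3904e-67 / (8 * 9.109e-31 * 1.0609e-18)
= 2.2716e-19 J
= 1.418 eV

1.418


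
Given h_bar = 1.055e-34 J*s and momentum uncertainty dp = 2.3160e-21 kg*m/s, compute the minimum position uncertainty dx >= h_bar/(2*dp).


dx = h_bar / (2 * dp)
= 1.055e-34 / (2 * 2.3160e-21)
= 1.055e-34 / 4.6320e-21
= 2.2776e-14 m

2.2776e-14


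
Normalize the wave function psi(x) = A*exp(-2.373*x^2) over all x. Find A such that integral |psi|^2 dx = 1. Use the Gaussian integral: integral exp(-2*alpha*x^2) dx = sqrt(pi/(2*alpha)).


integral |psi|^2 dx = A^2 * sqrt(pi/(2*alpha)) = 1
A^2 = sqrt(2*alpha/pi)
= sqrt(2 * 2.373 / pi)
= 1.229105
A = sqrt(1.229105)
= 1.1087

1.1087


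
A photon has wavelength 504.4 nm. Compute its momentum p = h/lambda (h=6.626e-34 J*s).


p = h / lambda
= 6.626e-34 / (504.4e-9)
= 6.626e-34 / 5.0440e-07
= 1.3136e-27 kg*m/s

1.3136e-27


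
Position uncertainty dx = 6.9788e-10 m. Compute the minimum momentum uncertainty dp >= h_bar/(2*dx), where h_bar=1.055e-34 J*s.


dp = h_bar / (2 * dx)
= 1.055e-34 / (2 * 6.9788e-10)
= 1.055e-34 / 1.3958e-09
= 7.5586e-26 kg*m/s

7.5586e-26


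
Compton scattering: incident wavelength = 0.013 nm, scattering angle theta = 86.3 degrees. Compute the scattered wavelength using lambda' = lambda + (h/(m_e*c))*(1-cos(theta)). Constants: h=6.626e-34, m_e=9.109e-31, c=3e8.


Compton wavelength: h/(m_e*c) = 2.4247e-12 m
d_lambda = 2.4247e-12 * (1 - cos(86.3 deg))
= 2.4247e-12 * 0.935468
= 2.2682e-12 m = 0.002268 nm
lambda' = 0.013 + 0.002268
= 0.015268 nm

0.015268


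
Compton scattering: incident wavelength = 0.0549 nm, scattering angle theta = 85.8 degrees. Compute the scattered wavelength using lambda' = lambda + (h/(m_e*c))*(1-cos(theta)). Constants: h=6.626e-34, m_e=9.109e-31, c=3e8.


Compton wavelength: h/(m_e*c) = 2.4247e-12 m
d_lambda = 2.4247e-12 * (1 - cos(85.8 deg))
= 2.4247e-12 * 0.926762
= 2.2471e-12 m = 0.002247 nm
lambda' = 0.0549 + 0.002247
= 0.057147 nm

0.057147


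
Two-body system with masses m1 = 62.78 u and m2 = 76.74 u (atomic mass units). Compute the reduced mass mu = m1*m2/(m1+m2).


mu = m1 * m2 / (m1 + m2)
= 62.78 * 76.74 / (62.78 + 76.74)
= 4817.7372 / 139.52
= 34.5308 u

34.5308


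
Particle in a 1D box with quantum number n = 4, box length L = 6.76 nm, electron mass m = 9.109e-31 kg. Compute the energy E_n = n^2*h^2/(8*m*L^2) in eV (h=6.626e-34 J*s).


E = n^2 * h^2 / (8 * m * L^2)
= 4^2 * (6.626e-34)^2 / (8 * 9.109e-31 * (6.76e-9)^2)
= 16 * 4.3904e-67 / (8 * 9.109e-31 * 4.5698e-17)
= 2.1094e-20 J
= 0.1317 eV

0.1317


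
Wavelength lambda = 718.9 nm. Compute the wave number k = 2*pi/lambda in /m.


k = 2 * pi / lambda
= 6.2832 / (718.9e-9)
= 6.2832 / 7.1890e-07
= 8.7400e+06 /m

8.7400e+06


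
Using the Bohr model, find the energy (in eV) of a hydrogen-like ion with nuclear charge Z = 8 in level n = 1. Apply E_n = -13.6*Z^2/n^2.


E_n = -13.6 * Z^2 / n^2
= -13.6 * 8^2 / 1^2
= -13.6 * 64 / 1
= -870.4 eV

-870.4


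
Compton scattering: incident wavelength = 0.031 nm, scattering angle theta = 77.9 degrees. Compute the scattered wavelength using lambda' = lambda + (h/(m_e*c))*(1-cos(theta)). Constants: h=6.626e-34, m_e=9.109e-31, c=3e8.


Compton wavelength: h/(m_e*c) = 2.4247e-12 m
d_lambda = 2.4247e-12 * (1 - cos(77.9 deg))
= 2.4247e-12 * 0.790381
= 1.9164e-12 m = 0.001916 nm
lambda' = 0.031 + 0.001916
= 0.032916 nm

0.032916


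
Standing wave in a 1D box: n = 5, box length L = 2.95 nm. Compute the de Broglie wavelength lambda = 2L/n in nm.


lambda = 2L / n
= 2 * 2.95 / 5
= 5.9 / 5
= 1.18 nm

1.18


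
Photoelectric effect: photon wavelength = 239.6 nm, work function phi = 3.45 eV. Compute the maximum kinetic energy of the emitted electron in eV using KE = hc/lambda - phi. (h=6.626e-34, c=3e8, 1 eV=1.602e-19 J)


E_photon = hc / lambda
= (6.626e-34)(3e8) / (239.6e-9)
= 8.2963e-19 J
= 5.1787 eV
KE = E_photon - phi
= 5.1787 - 3.45
= 1.7287 eV

1.7287


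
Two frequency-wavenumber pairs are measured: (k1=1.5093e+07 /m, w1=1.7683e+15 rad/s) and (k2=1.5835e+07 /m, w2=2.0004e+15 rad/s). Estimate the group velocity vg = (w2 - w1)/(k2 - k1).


vg = (w2 - w1) / (k2 - k1)
= (2.0004e+15 - 1.7683e+15) / (1.5835e+07 - 1.5093e+07)
= 2.3210e+14 / 7.4200e+05
= 3.1280e+08 m/s

3.1280e+08


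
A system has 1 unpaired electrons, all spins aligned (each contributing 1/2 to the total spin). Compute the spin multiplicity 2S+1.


Total spin S = N * (1/2) = 1 * 0.5 = 0.5
Spin multiplicity = 2S + 1
= 2 * 0.5 + 1
= 2

2


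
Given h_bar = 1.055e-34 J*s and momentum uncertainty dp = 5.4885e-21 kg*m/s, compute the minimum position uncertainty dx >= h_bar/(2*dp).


dx = h_bar / (2 * dp)
= 1.055e-34 / (2 * 5.4885e-21)
= 1.055e-34 / 1.0977e-20
= 9.6110e-15 m

9.6110e-15


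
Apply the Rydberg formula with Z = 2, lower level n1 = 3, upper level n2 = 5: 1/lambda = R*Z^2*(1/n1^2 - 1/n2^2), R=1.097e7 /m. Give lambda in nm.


1/lambda = R * Z^2 * (1/n1^2 - 1/n2^2)
= 1.097e7 * 2^2 * (1/3^2 - 1/5^2)
= 1.097e7 * 4 * (0.111111 - 0.04)
= 3.1204e+06 /m
lambda = 1 / 3.1204e+06
= 320.4763 nm

320.4763


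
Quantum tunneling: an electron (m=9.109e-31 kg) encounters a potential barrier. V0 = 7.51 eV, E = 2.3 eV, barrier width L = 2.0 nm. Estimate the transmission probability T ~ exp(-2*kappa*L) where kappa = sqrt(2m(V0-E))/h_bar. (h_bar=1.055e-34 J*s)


V0 - E = 5.21 eV = 8.3464e-19 J
kappa = sqrt(2 * m * (V0-E)) / h_bar
= sqrt(2 * 9.109e-31 * 8.3464e-19) / 1.055e-34
= 1.1688e+10 /m
2*kappa*L = 2 * 1.1688e+10 * 2.0e-9
= 46.7528
T = exp(-46.7528) = 4.960204e-21

4.960204e-21


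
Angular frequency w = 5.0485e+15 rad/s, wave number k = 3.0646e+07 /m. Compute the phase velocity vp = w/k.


vp = w / k
= 5.0485e+15 / 3.0646e+07
= 1.6474e+08 m/s

1.6474e+08


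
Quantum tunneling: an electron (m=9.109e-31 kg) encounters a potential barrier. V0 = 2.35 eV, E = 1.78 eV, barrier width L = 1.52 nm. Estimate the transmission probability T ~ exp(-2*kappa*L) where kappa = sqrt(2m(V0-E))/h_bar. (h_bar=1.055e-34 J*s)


V0 - E = 0.57 eV = 9.1314e-20 J
kappa = sqrt(2 * m * (V0-E)) / h_bar
= sqrt(2 * 9.109e-31 * 9.1314e-20) / 1.055e-34
= 3.8660e+09 /m
2*kappa*L = 2 * 3.8660e+09 * 1.52e-9
= 11.7528
T = exp(-11.7528) = 7.867519e-06

7.867519e-06


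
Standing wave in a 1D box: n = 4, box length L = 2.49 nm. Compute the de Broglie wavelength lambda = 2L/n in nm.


lambda = 2L / n
= 2 * 2.49 / 4
= 4.98 / 4
= 1.245 nm

1.245


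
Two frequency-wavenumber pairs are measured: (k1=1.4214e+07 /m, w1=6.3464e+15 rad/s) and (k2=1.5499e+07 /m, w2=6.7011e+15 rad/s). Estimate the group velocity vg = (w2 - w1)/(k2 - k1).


vg = (w2 - w1) / (k2 - k1)
= (6.7011e+15 - 6.3464e+15) / (1.5499e+07 - 1.4214e+07)
= 3.5470e+14 / 1.2850e+06
= 2.7603e+08 m/s

2.7603e+08


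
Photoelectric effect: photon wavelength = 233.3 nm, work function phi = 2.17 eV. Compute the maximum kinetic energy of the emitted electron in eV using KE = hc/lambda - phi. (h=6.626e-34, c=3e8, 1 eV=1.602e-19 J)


E_photon = hc / lambda
= (6.626e-34)(3e8) / (233.3e-9)
= 8.5204e-19 J
= 5.3186 eV
KE = E_photon - phi
= 5.3186 - 2.17
= 3.1486 eV

3.1486


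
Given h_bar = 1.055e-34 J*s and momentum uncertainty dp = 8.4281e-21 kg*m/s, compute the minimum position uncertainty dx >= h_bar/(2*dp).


dx = h_bar / (2 * dp)
= 1.055e-34 / (2 * 8.4281e-21)
= 1.055e-34 / 1.6856e-20
= 6.2588e-15 m

6.2588e-15


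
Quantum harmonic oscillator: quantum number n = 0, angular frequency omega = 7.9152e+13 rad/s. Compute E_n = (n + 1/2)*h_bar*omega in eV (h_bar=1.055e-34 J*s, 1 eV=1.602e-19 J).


E = (n + 1/2) * h_bar * omega
= (0 + 0.5) * 1.055e-34 * 7.9152e+13
= 0.5 * 8.3505e-21
= 4.1753e-21 J
= 0.0261 eV

0.0261


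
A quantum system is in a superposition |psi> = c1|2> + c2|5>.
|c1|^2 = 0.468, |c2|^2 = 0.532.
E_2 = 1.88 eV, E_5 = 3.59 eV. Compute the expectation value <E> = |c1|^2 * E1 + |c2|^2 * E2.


<E> = |c1|^2 * E1 + |c2|^2 * E2
= 0.468 * 1.88 + 0.532 * 3.59
= 0.8798 + 1.9099
= 2.7897 eV

2.7897


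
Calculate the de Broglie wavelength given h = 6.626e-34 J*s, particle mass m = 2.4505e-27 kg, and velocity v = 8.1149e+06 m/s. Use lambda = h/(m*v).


lambda = h / (m * v)
= 6.626e-34 / (2.4505e-27 * 8.1149e+06)
= 6.626e-34 / 1.9886e-20
= 3.3321e-14 m

3.3321e-14


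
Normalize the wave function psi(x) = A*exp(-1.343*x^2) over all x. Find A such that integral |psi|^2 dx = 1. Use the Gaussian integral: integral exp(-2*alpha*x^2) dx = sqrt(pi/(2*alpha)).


integral |psi|^2 dx = A^2 * sqrt(pi/(2*alpha)) = 1
A^2 = sqrt(2*alpha/pi)
= sqrt(2 * 1.343 / pi)
= 0.924651
A = sqrt(0.924651)
= 0.9616

0.9616


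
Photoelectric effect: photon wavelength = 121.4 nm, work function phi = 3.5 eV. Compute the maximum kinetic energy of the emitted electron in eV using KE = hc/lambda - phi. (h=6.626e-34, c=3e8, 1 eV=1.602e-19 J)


E_photon = hc / lambda
= (6.626e-34)(3e8) / (121.4e-9)
= 1.6374e-18 J
= 10.221 eV
KE = E_photon - phi
= 10.221 - 3.5
= 6.721 eV

6.721


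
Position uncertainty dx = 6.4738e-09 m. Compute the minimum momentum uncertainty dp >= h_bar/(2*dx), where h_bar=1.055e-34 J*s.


dp = h_bar / (2 * dx)
= 1.055e-34 / (2 * 6.4738e-09)
= 1.055e-34 / 1.2948e-08
= 8.1482e-27 kg*m/s

8.1482e-27


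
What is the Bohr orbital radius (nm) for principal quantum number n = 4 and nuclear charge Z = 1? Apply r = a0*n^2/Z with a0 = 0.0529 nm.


r = a0 * n^2 / Z
= 0.0529 * 4^2 / 1
= 0.0529 * 16 / 1
= 0.8464 nm

0.8464


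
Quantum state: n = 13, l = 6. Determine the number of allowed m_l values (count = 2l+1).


m_l ranges from -l to +l in integer steps
So m_l goes from -6 to +6
Count = 2l + 1 = 2*6 + 1
= 13

13


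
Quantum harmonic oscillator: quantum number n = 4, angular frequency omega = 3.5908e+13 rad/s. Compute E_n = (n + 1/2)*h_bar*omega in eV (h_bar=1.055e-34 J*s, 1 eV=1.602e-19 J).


E = (n + 1/2) * h_bar * omega
= (4 + 0.5) * 1.055e-34 * 3.5908e+13
= 4.5 * 3.7883e-21
= 1.7047e-20 J
= 0.1064 eV

0.1064


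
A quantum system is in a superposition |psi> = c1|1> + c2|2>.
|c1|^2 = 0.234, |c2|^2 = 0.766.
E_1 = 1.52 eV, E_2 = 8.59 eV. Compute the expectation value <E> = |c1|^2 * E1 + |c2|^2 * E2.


<E> = |c1|^2 * E1 + |c2|^2 * E2
= 0.234 * 1.52 + 0.766 * 8.59
= 0.3557 + 6.5799
= 6.9356 eV

6.9356


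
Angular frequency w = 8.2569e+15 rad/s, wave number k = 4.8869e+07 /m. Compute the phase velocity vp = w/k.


vp = w / k
= 8.2569e+15 / 4.8869e+07
= 1.6896e+08 m/s

1.6896e+08


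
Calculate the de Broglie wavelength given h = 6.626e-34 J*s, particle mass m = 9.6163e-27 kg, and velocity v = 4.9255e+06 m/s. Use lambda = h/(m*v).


lambda = h / (m * v)
= 6.626e-34 / (9.6163e-27 * 4.9255e+06)
= 6.626e-34 / 4.7365e-20
= 1.3989e-14 m

1.3989e-14


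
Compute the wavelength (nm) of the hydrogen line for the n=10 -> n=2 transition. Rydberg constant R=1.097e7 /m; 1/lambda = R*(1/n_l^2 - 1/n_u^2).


1/lambda = R * (1/n_l^2 - 1/n_u^2)
= 1.097e7 * (1/2^2 - 1/10^2)
= 1.097e7 * (0.25 - 0.01)
= 1.097e7 * 0.24
= 2.6328e+06 /m
lambda = 1 / 2.6328e+06 = 379.8238 nm

379.8238


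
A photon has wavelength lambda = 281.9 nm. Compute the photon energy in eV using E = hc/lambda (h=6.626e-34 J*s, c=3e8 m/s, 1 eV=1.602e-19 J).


E = hc / lambda
= (6.626e-34)(3e8) / (281.9e-9)
= 1.9878e-25 / 2.8190e-07
= 7.0514e-19 J
Converting to eV: 7.0514e-19 / 1.602e-19
= 4.4016 eV

4.4016


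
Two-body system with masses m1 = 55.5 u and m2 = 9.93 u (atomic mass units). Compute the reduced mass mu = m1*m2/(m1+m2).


mu = m1 * m2 / (m1 + m2)
= 55.5 * 9.93 / (55.5 + 9.93)
= 551.115 / 65.43
= 8.423 u

8.423


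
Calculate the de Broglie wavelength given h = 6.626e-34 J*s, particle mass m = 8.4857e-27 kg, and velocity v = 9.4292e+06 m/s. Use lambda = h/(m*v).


lambda = h / (m * v)
= 6.626e-34 / (8.4857e-27 * 9.4292e+06)
= 6.626e-34 / 8.0013e-20
= 8.2811e-15 m

8.2811e-15


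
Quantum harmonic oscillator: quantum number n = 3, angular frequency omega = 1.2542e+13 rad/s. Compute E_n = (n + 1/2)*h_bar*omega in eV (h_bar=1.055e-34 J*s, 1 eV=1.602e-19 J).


E = (n + 1/2) * h_bar * omega
= (3 + 0.5) * 1.055e-34 * 1.2542e+13
= 3.5 * 1.3232e-21
= 4.6311e-21 J
= 0.0289 eV

0.0289


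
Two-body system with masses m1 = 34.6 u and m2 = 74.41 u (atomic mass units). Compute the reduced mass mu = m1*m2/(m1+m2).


mu = m1 * m2 / (m1 + m2)
= 34.6 * 74.41 / (34.6 + 74.41)
= 2574.586 / 109.01
= 23.6179 u

23.6179


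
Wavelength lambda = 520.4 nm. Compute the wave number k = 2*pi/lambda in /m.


k = 2 * pi / lambda
= 6.2832 / (520.4e-9)
= 6.2832 / 5.2040e-07
= 1.2074e+07 /m

1.2074e+07


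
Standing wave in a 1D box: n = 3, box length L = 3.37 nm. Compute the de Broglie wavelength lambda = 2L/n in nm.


lambda = 2L / n
= 2 * 3.37 / 3
= 6.74 / 3
= 2.2467 nm

2.2467


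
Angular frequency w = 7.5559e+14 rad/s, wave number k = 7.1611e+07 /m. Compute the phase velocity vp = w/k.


vp = w / k
= 7.5559e+14 / 7.1611e+07
= 1.0551e+07 m/s

1.0551e+07


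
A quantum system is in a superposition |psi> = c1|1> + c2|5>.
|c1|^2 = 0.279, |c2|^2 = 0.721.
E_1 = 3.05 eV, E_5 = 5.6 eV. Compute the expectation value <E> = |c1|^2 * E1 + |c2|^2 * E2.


<E> = |c1|^2 * E1 + |c2|^2 * E2
= 0.279 * 3.05 + 0.721 * 5.6
= 0.8509 + 4.0376
= 4.8885 eV

4.8885


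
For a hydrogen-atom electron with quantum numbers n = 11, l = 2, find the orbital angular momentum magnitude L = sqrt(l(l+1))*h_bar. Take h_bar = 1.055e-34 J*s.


L = sqrt(l*(l+1)) * h_bar
= sqrt(2 * 3) * 1.055e-34
= sqrt(6) * 1.055e-34
= 2.4495 * 1.055e-34
= 2.5842e-34 J*s

2.5842e-34


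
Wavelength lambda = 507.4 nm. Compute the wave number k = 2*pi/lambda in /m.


k = 2 * pi / lambda
= 6.2832 / (507.4e-9)
= 6.2832 / 5.0740e-07
= 1.2383e+07 /m

1.2383e+07


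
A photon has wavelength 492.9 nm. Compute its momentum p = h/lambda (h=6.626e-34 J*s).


p = h / lambda
= 6.626e-34 / (492.9e-9)
= 6.626e-34 / 4.9290e-07
= 1.3443e-27 kg*m/s

1.3443e-27


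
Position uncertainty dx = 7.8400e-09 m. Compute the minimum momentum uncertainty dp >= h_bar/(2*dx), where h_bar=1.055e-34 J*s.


dp = h_bar / (2 * dx)
= 1.055e-34 / (2 * 7.8400e-09)
= 1.055e-34 / 1.5680e-08
= 6.7283e-27 kg*m/s

6.7283e-27


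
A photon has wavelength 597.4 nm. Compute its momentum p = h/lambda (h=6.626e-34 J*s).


p = h / lambda
= 6.626e-34 / (597.4e-9)
= 6.626e-34 / 5.9740e-07
= 1.1091e-27 kg*m/s

1.1091e-27


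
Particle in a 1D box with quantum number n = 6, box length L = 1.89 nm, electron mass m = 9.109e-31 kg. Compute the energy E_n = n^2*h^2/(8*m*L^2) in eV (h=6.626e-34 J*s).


E = n^2 * h^2 / (8 * m * L^2)
= 6^2 * (6.626e-34)^2 / (8 * 9.109e-31 * (1.89e-9)^2)
= 36 * 4.3904e-67 / (8 * 9.109e-31 * 3.5721e-18)
= 6.0719e-19 J
= 3.7902 eV

3.7902


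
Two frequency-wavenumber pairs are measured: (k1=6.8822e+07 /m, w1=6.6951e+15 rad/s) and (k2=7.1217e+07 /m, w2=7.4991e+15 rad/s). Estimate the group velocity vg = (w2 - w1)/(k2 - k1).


vg = (w2 - w1) / (k2 - k1)
= (7.4991e+15 - 6.6951e+15) / (7.1217e+07 - 6.8822e+07)
= 8.0400e+14 / 2.3950e+06
= 3.3570e+08 m/s

3.3570e+08


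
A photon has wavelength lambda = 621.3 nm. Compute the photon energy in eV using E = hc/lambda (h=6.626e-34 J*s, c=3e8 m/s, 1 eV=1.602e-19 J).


E = hc / lambda
= (6.626e-34)(3e8) / (621.3e-9)
= 1.9878e-25 / 6.2130e-07
= 3.1994e-19 J
Converting to eV: 3.1994e-19 / 1.602e-19
= 1.9971 eV

1.9971


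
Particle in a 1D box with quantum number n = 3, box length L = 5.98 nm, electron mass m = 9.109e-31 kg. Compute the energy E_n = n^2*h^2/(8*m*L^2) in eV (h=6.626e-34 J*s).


E = n^2 * h^2 / (8 * m * L^2)
= 3^2 * (6.626e-34)^2 / (8 * 9.109e-31 * (5.98e-9)^2)
= 9 * 4.3904e-67 / (8 * 9.109e-31 * 3.5760e-17)
= 1.5163e-20 J
= 0.0946 eV

0.0946
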